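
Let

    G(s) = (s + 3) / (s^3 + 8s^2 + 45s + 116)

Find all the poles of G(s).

s = -2 ± 5j, -4

The poles are the roots of the denominator s^3 + 8s^2 + 45s + 116 = 0.
Trying s = -4: the polynomial evaluates to 0, so (s + 4) is a factor.
Dividing out leaves s^2 + 4s + 29 = 0.
The quadratic formula then gives s = -2 ± 5j.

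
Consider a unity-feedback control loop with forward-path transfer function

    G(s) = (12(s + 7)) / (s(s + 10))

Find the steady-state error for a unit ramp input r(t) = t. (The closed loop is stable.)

e_ss = 0.1190

G(s) has one pole at the origin.
This is a Type 1 system. Kv = lim_{s→0} s·G(s) = 84/10 = 42/5.
e_ss = 1/Kv = 1/(42/5) = 5/42 ≈ 0.1190.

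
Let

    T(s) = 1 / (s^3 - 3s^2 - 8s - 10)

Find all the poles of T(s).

s = 5, -1 ± j

The poles are the roots of the denominator s^3 - 3s^2 - 8s - 10 = 0.
Trying s = 5: the polynomial evaluates to 0, so (s - 5) is a factor.
Dividing out leaves s^2 + 2s + 2 = 0.
The quadratic formula then gives s = -1 ± 1j.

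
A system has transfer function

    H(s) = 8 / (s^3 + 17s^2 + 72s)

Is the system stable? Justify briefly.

The denominator s^3 + 17s^2 + 72s factors as s(s + 8)(s + 9), giving poles at s = 0, -8, -9.
Since the simple pole(s) at s = 0 lie on the jω-axis with none in the right half-plane, the system is marginally stable.

marginally stable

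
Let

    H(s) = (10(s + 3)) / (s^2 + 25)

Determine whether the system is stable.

marginally stable

The denominator s^2 + 25 factors as (s^2 + 25), giving poles at s = 5j, -5j.
Since the simple pole(s) at s = ±5j lie on the jω-axis with none in the right half-plane, the system is marginally stable.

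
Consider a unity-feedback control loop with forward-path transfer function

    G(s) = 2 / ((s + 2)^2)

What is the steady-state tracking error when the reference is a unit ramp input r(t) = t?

e_ss = ∞

G(s) has no poles at the origin.
This is a Type 0 system; Kv = lim_{s→0} s·G(s) = 0, so the steady-state error for a ramp input is infinite.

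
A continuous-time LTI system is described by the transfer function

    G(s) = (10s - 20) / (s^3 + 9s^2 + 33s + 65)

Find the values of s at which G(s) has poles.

s = -2 + 3j, -2 - 3j, -5

The poles are the roots of the denominator s^3 + 9s^2 + 33s + 65 = 0.
Trying s = -5: the polynomial evaluates to 0, so (s + 5) is a factor.
Dividing out leaves s^2 + 4s + 13 = 0.
The quadratic formula then gives s = -2 ± 3j.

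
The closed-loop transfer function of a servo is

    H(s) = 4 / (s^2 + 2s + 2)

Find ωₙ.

Compare the denominator to the standard form s^2 + 2ζωₙs + ωₙ².
ωₙ² = 2, so ωₙ = √2 ≈ 1.414 rad/s.

ωₙ ≈ 1.414 rad/s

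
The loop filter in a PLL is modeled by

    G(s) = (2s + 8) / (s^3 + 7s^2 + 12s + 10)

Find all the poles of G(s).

s = -1 + j, -1 - j, -5

The poles are the roots of the denominator s^3 + 7s^2 + 12s + 10 = 0.
Trying s = -5: the polynomial evaluates to 0, so (s + 5) is a factor.
Dividing out leaves s^2 + 2s + 2 = 0.
The quadratic formula then gives s = -1 ± 1j.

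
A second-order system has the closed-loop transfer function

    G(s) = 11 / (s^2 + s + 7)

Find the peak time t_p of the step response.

t_p ≈ 1.209 s

Comparing s^2 + s + 7 to s^2 + 2ζωₙs + ωₙ²: ωₙ = √7 ≈ 2.646 rad/s and ζ = 1/(2·√7) ≈ 0.1890.
ζωₙ = 1/2 = 0.5, so ω_d = ωₙ√(1−ζ²) = √(ωₙ² − (ζωₙ)²) = √(7 − 0.5²) = √6.75 ≈ 2.598 rad/s.
t_p = π/ω_d = π/2.598 ≈ 1.209 s.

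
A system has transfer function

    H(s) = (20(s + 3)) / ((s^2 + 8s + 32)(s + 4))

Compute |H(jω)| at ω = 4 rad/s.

|H(j4)| ≈ 0.4941

Substitute s = j4: numerator = 60 + j80, denominator = -64 + j192.
|H(j4)| = |60 + j80| / |-64 + j192| = 100 / 202.39 ≈ 0.4941.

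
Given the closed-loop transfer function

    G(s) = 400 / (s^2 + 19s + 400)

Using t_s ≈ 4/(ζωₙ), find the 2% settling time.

t_s ≈ 0.4211 s

Comparing s^2 + 19s + 400 to s^2 + 2ζωₙs + ωₙ²: ωₙ = 20 rad/s and ζ = 19/(2·20) = 0.475.
ζωₙ = 19/2 = 9.5, so t_s ≈ 4/(ζωₙ) = 4/9.5 ≈ 0.4211 s.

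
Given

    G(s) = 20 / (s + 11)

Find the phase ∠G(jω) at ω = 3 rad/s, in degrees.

At s = j3: numerator = 20, denominator = 11 + j3.
∠G = ∠num − ∠den = 0° − (15.255°) = -15.26°.

∠G(j3) ≈ -15.26°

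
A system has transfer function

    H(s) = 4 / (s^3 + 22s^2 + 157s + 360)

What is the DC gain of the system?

H(0) = 1/90 ≈ 0.01111

Set s = 0: H(0) = (4) / (360) = 1/90.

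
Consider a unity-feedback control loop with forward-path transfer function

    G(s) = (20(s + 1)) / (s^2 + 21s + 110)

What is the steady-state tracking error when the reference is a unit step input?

G(s) has no poles at the origin.
This is a Type 0 system. Kp = lim_{s→0} G(s) = 20/110 = 2/11.
e_ss = 1/(1 + Kp) = 1/(1 + 2/11) = 11/13 ≈ 0.8462.

e_ss = 0.8462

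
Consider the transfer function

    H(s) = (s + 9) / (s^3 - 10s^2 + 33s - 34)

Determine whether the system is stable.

The denominator s^3 - 10s^2 + 33s - 34 factors as (s - 2)(s^2 - 8s + 17), giving poles at s = 2, 4 ± j.
Since the pole(s) at s = 2, 4 ± j lie in the right half-plane, the system is unstable.

unstable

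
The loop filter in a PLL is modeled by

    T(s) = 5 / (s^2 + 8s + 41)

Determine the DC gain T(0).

T(0) = 5/41 ≈ 0.1220

Set s = 0: T(0) = (5) / (41) = 5/41.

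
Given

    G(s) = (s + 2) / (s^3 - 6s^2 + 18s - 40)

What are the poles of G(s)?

s = 1 + 3j, 1 - 3j, 4

The poles are the roots of the denominator s^3 - 6s^2 + 18s - 40 = 0.
Trying s = 4: the polynomial evaluates to 0, so (s - 4) is a factor.
Dividing out leaves s^2 - 2s + 10 = 0.
The quadratic formula then gives s = 1 ± 3j.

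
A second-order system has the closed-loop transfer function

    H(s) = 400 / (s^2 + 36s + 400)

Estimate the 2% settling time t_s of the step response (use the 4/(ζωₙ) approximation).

t_s ≈ 0.2222 s

Comparing s^2 + 36s + 400 to s^2 + 2ζωₙs + ωₙ²: ωₙ = 20 rad/s and ζ = 36/(2·20) = 0.9.
ζωₙ = 36/2 = 18, so t_s ≈ 4/(ζωₙ) = 4/18 ≈ 0.2222 s.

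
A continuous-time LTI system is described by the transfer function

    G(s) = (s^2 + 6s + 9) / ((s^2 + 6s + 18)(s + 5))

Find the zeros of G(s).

s = -3, -3

Set the numerator to zero: s^2 + 6s + 9 = 0.
Factoring: (s + 3)^2 = 0.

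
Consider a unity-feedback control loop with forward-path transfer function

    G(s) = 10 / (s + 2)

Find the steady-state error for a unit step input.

e_ss = 0.1667

G(s) has no poles at the origin.
This is a Type 0 system. Kp = lim_{s→0} G(s) = 10/2 = 5.
e_ss = 1/(1 + Kp) = 1/(1 + 5) = 1/6 ≈ 0.1667.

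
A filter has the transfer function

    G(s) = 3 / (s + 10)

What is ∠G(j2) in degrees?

At s = j2: numerator = 3, denominator = 10 + j2.
∠G = ∠num − ∠den = 0° − (11.310°) = -11.31°.

∠G(j2) ≈ -11.31°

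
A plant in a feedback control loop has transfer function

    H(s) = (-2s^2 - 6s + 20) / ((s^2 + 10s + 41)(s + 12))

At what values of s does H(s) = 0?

Set the numerator to zero: -2s^2 - 6s + 20 = 0, i.e. -2·(s^2 + 3s - 10) = 0.
Factoring: (s + 5)(s - 2) = 0.

s = -5, 2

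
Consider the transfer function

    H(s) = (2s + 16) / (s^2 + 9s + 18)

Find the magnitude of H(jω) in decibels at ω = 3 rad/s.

|H(j3)|_dB ≈ -4.43 dB

Substitute s = j3: numerator = 16 + j6, denominator = 9 + j27.
|H(j3)| = |16 + j6| / |9 + j27| = 17.088 / 28.460 ≈ 0.6004.
In decibels: 20·log₁₀(0.6004) ≈ -4.43 dB.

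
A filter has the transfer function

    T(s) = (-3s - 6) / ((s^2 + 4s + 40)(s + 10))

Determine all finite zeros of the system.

Set the numerator to zero: -3s - 6 = 0, i.e. -3·(s + 2) = 0.
So s = -2.

s = -2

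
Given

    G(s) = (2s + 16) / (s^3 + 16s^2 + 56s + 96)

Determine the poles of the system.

The poles are the roots of the denominator s^3 + 16s^2 + 56s + 96 = 0.
Trying s = -12: the polynomial evaluates to 0, so (s + 12) is a factor.
Dividing out leaves s^2 + 4s + 8 = 0.
The quadratic formula then gives s = -2 ± 2j.

s = -2 + 2j, -2 - 2j, -12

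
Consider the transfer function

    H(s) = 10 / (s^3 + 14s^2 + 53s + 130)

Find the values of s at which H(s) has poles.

s = -2 ± 3j, -10

The poles are the roots of the denominator s^3 + 14s^2 + 53s + 130 = 0.
Trying s = -10: the polynomial evaluates to 0, so (s + 10) is a factor.
Dividing out leaves s^2 + 4s + 13 = 0.
The quadratic formula then gives s = -2 ± 3j.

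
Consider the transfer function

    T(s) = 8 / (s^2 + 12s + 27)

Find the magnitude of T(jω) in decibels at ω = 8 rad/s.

Substitute s = j8: numerator = 8, denominator = -37 + j96.
|T(j8)| = |8| / |-37 + j96| = 8 / 102.88 ≈ 0.07776.
In decibels: 20·log₁₀(0.07776) ≈ -22.2 dB.

|T(j8)|_dB ≈ -22.2 dB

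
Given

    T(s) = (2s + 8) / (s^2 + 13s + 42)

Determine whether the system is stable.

The denominator s^2 + 13s + 42 factors as (s + 6)(s + 7), giving poles at s = -6, -7.
Since all poles lie strictly in the left half-plane, the system is stable.

stable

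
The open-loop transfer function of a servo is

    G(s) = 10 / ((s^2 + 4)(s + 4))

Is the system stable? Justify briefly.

The poles can be read from the denominator factors: s = 2j, -2j, -4.
Since the simple pole(s) at s = 2j, -2j lie on the jω-axis with none in the right half-plane, the system is marginally stable.

marginally stable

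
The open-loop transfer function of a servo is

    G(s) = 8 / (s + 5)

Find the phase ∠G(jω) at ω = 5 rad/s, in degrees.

At s = j5: numerator = 8, denominator = 5 + j5.
∠G = ∠num − ∠den = 0° − (45°) = -45°.

∠G(j5) ≈ -45°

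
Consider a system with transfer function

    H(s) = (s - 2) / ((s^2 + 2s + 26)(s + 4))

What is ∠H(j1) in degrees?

At s = j1: numerator = -2 + j1, denominator = 98 + j33.
∠H = ∠num − ∠den = 153.43° − (18.610°) = 134.8°.

∠H(j1) ≈ 134.8°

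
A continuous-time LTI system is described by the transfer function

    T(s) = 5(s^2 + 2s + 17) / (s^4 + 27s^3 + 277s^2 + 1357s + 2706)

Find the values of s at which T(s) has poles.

The poles are the roots of the denominator s^4 + 27s^3 + 277s^2 + 1357s + 2706 = 0.
Trying s = -6: the polynomial evaluates to 0, so (s + 6) is a factor.
Dividing out leaves s^3 + 21s^2 + 151s + 451 = 0.
This factors further as (s^2 + 10s + 41)(s + 11) = 0.

s = -5 + 4j, -5 - 4j, -6, -11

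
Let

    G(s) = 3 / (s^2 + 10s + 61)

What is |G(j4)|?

Substitute s = j4: numerator = 3, denominator = 45 + j40.
|G(j4)| = |3| / |45 + j40| = 3 / 60.208 ≈ 0.04983.

|G(j4)| ≈ 0.04983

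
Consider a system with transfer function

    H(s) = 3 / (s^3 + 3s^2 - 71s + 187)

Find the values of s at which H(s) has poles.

s = 4 + j, 4 - j, -11

The poles are the roots of the denominator s^3 + 3s^2 - 71s + 187 = 0.
Trying s = -11: the polynomial evaluates to 0, so (s + 11) is a factor.
Dividing out leaves s^2 - 8s + 17 = 0.
The quadratic formula then gives s = 4 ± 1j.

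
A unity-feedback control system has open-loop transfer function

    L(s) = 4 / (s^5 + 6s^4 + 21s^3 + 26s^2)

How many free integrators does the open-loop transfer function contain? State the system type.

Factor s from the denominator: s^5 + 6s^4 + 21s^3 + 26s^2 = s^2·(s^3 + 6s^2 + 21s + 26).
There are 2 poles at the origin, so the system is Type 2.

Type 2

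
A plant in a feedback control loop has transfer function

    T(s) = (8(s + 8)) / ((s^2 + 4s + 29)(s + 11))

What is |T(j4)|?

|T(j4)| ≈ 0.2965

Substitute s = j4: numerator = 64 + j32, denominator = 79 + j228.
|T(j4)| = |64 + j32| / |79 + j228| = 71.554 / 241.30 ≈ 0.2965.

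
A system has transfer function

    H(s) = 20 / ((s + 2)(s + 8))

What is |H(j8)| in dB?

|H(j8)|_dB ≈ -13.4 dB

Substitute s = j8: numerator = 20, denominator = -48 + j80.
|H(j8)| = |20| / |-48 + j80| = 20 / 93.295 ≈ 0.2144.
In decibels: 20·log₁₀(0.2144) ≈ -13.4 dB.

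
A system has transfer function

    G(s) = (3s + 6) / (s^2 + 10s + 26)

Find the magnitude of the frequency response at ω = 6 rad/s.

Substitute s = j6: numerator = 6 + j18, denominator = -10 + j60.
|G(j6)| = |6 + j18| / |-10 + j60| = 18.974 / 60.828 ≈ 0.3119.

|G(j6)| ≈ 0.3119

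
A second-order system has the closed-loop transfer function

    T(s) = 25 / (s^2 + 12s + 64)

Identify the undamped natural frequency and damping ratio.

ωₙ = 8 rad/s, ζ = 0.75

Compare the denominator to the standard form s^2 + 2ζωₙs + ωₙ².
ωₙ² = 64, so ωₙ = 8 rad/s.
2ζωₙ = 12, so ζ = 12/(2·8) = 0.75.
With ζ = 0.75 the response is underdamped.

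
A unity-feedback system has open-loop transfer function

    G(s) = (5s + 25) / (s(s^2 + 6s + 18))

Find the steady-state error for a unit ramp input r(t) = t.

e_ss = 0.7200

G(s) has one pole at the origin.
This is a Type 1 system. Kv = lim_{s→0} s·G(s) = 25/18.
e_ss = 1/Kv = 1/(25/18) = 18/25 ≈ 0.7200.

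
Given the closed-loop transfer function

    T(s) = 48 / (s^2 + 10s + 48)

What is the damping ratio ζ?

ζ ≈ 0.7217

Compare the denominator to the standard form s^2 + 2ζωₙs + ωₙ².
ωₙ² = 48, so ωₙ = √48 ≈ 6.928 rad/s.
2ζωₙ = 10, so ζ = 10/(2·√48) ≈ 0.7217.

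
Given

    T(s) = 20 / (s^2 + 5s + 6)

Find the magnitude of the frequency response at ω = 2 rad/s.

Substitute s = j2: numerator = 20, denominator = 2 + j10.
|T(j2)| = |20| / |2 + j10| = 20 / 10.198 ≈ 1.961.

|T(j2)| ≈ 1.961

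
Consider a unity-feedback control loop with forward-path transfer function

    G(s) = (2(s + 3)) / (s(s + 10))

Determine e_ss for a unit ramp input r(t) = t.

e_ss = 1.667

G(s) has one pole at the origin.
This is a Type 1 system. Kv = lim_{s→0} s·G(s) = 6/10 = 3/5.
e_ss = 1/Kv = 1/(3/5) = 5/3 ≈ 1.667.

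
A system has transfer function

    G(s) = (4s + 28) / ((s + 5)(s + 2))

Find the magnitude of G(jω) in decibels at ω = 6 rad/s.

Substitute s = j6: numerator = 28 + j24, denominator = -26 + j42.
|G(j6)| = |28 + j24| / |-26 + j42| = 36.878 / 49.396 ≈ 0.7466.
In decibels: 20·log₁₀(0.7466) ≈ -2.54 dB.

|G(j6)|_dB ≈ -2.54 dB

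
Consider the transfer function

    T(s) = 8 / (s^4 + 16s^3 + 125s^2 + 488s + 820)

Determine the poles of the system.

The poles are the roots of the denominator s^4 + 16s^3 + 125s^2 + 488s + 820 = 0.
No real roots exist; factor into two real quadratics: (s^2 + 8s + 41)(s^2 + 8s + 20) = 0.
Each quadratic gives a conjugate pair via the quadratic formula.

s = -4 ± 5j, -4 ± 2j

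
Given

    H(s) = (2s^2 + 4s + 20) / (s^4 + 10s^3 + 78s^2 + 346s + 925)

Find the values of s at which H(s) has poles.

The poles are the roots of the denominator s^4 + 10s^3 + 78s^2 + 346s + 925 = 0.
No real roots exist; factor into two real quadratics: (s^2 + 8s + 25)(s^2 + 2s + 37) = 0.
Each quadratic gives a conjugate pair via the quadratic formula.

s = -4 + 3j, -4 - 3j, -1 + 6j, -1 - 6j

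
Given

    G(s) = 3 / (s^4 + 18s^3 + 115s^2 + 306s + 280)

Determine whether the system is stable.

stable

The denominator s^4 + 18s^3 + 115s^2 + 306s + 280 factors as (s + 2)(s + 7)(s + 5)(s + 4), giving poles at s = -2, -7, -5, -4.
Since all poles lie strictly in the left half-plane, the system is stable.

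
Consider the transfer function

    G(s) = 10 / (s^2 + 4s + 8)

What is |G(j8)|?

|G(j8)| ≈ 0.1550

Substitute s = j8: numerator = 10, denominator = -56 + j32.
|G(j8)| = |10| / |-56 + j32| = 10 / 64.498 ≈ 0.1550.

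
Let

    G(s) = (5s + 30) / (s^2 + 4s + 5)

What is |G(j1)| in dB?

Substitute s = j1: numerator = 30 + j5, denominator = 4 + j4.
|G(j1)| = |30 + j5| / |4 + j4| = 30.414 / 5.6569 ≈ 5.376.
In decibels: 20·log₁₀(5.376) ≈ 14.6 dB.

|G(j1)|_dB ≈ 14.6 dB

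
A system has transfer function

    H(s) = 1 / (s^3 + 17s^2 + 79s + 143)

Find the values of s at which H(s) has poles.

s = -3 + 2j, -3 - 2j, -11

The poles are the roots of the denominator s^3 + 17s^2 + 79s + 143 = 0.
Trying s = -11: the polynomial evaluates to 0, so (s + 11) is a factor.
Dividing out leaves s^2 + 6s + 13 = 0.
The quadratic formula then gives s = -3 ± 2j.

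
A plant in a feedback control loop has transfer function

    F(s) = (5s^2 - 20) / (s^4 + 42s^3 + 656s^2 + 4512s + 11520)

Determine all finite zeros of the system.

Set the numerator to zero: 5s^2 - 20 = 0, i.e. 5·(s^2 - 4) = 0.
Factoring: (s + 2)(s - 2) = 0.

s = -2, 2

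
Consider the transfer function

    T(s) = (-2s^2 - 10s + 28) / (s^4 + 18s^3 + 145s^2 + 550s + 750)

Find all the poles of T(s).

s = -5 ± 5j, -3, -5

The poles are the roots of the denominator s^4 + 18s^3 + 145s^2 + 550s + 750 = 0.
Trying s = -3: the polynomial evaluates to 0, so (s + 3) is a factor.
Dividing out leaves s^3 + 15s^2 + 100s + 250 = 0.
This factors further as (s^2 + 10s + 50)(s + 5) = 0.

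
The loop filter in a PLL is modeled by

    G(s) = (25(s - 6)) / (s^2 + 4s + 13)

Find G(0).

G(0) = -150/13 ≈ -11.54

Set s = 0: G(0) = (-150) / (13) = -150/13.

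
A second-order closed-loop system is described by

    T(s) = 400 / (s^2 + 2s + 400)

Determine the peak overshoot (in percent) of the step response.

Comparing s^2 + 2s + 400 to s^2 + 2ζωₙs + ωₙ²: ωₙ = 20 rad/s and ζ = 2/(2·20) = 0.05.
%OS = 100·exp(−πζ/√(1−ζ²)) = 100·exp(−π·0.05/√(1−0.05²)) ≈ 85.4%.

%OS ≈ 85.4%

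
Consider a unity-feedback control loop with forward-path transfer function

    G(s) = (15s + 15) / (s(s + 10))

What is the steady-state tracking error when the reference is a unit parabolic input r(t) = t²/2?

G(s) has one pole at the origin.
This is a Type 1 system; Ka = lim_{s→0} s^2·G(s) = 0, so the steady-state error for a parabola input is infinite.

e_ss = ∞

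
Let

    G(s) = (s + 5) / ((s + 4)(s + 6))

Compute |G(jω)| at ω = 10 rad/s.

Substitute s = j10: numerator = 5 + j10, denominator = -76 + j100.
|G(j10)| = |5 + j10| / |-76 + j100| = 11.180 / 125.60 ≈ 0.08901.

|G(j10)| ≈ 0.08901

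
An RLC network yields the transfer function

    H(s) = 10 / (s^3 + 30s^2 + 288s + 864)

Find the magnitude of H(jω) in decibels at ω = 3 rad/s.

Substitute s = j3: numerator = 10, denominator = 594 + j837.
|H(j3)| = |10| / |594 + j837| = 10 / 1026.4 ≈ 0.009743.
In decibels: 20·log₁₀(0.009743) ≈ -40.2 dB.

|H(j3)|_dB ≈ -40.2 dB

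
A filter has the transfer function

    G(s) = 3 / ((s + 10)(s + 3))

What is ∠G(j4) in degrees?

∠G(j4) ≈ -74.93°

At s = j4: numerator = 3, denominator = 14 + j52.
∠G = ∠num − ∠den = 0° − (74.932°) = -74.93°.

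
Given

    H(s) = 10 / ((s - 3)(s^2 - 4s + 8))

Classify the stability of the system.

unstable

The poles can be read from the denominator factors: s = 3, 2 ± 2j.
Since the pole(s) at s = 3, 2 + 2j, 2 - 2j lie in the right half-plane, the system is unstable.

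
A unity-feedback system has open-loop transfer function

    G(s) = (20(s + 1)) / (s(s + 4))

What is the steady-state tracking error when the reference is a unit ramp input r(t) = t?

e_ss = 0.2000

G(s) has one pole at the origin.
This is a Type 1 system. Kv = lim_{s→0} s·G(s) = 20/4 = 5.
e_ss = 1/Kv = 1/(5) = 1/5 ≈ 0.2000.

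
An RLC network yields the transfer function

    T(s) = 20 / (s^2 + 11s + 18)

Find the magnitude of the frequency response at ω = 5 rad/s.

|T(j5)| ≈ 0.3607

Substitute s = j5: numerator = 20, denominator = -7 + j55.
|T(j5)| = |20| / |-7 + j55| = 20 / 55.444 ≈ 0.3607.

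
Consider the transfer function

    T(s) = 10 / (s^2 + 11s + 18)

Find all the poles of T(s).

s = -9, -2

The poles are the roots of the denominator s^2 + 11s + 18 = 0.
Factoring: (s + 9)(s + 2) = 0, so s = -9 and s = -2.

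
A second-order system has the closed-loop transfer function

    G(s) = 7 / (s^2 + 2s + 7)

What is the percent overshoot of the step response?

Comparing s^2 + 2s + 7 to s^2 + 2ζωₙs + ωₙ²: ωₙ = √7 ≈ 2.646 rad/s and ζ = 2/(2·√7) ≈ 0.3780.
%OS = 100·exp(−πζ/√(1−ζ²)) = 100·exp(−π·0.3780/√(1−0.3780²)) ≈ 27.7%.

%OS ≈ 27.7%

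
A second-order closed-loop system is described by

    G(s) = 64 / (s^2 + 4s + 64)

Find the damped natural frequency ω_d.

ω_d ≈ 7.746 rad/s

Comparing s^2 + 4s + 64 to s^2 + 2ζωₙs + ωₙ²: ωₙ = 8 rad/s and ζ = 4/(2·8) = 0.25.
ζωₙ = 4/2 = 2, so ω_d = ωₙ√(1−ζ²) = √(ωₙ² − (ζωₙ)²) = √(64 − 2²) = √60 ≈ 7.746 rad/s.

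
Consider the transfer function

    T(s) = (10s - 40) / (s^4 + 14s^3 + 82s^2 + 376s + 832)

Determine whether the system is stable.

The denominator s^4 + 14s^3 + 82s^2 + 376s + 832 factors as (s + 4)(s^2 + 2s + 26)(s + 8), giving poles at s = -4, -1 ± 5j, -8.
Since all poles lie strictly in the left half-plane, the system is stable.

stable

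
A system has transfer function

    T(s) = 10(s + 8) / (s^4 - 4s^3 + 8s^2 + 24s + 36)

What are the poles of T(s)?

The poles are the roots of the denominator s^4 - 4s^3 + 8s^2 + 24s + 36 = 0.
No real roots exist; factor into two real quadratics: (s^2 - 6s + 18)(s^2 + 2s + 2) = 0.
Each quadratic gives a conjugate pair via the quadratic formula.

s = 3 ± 3j, -1 ± j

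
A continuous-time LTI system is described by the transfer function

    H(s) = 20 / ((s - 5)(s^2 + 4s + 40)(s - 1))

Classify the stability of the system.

The poles can be read from the denominator factors: s = 5, -2 ± 6j, 1.
Since the pole(s) at s = 5, 1 lie in the right half-plane, the system is unstable.

unstable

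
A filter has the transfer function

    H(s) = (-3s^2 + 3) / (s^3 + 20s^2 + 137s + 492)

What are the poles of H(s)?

s = -4 + 5j, -4 - 5j, -12

The poles are the roots of the denominator s^3 + 20s^2 + 137s + 492 = 0.
Trying s = -12: the polynomial evaluates to 0, so (s + 12) is a factor.
Dividing out leaves s^2 + 8s + 41 = 0.
The quadratic formula then gives s = -4 ± 5j.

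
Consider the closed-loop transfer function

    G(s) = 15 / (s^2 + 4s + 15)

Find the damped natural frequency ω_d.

Comparing s^2 + 4s + 15 to s^2 + 2ζωₙs + ωₙ²: ωₙ = √15 ≈ 3.873 rad/s and ζ = 4/(2·√15) ≈ 0.5164.
ζωₙ = 4/2 = 2, so ω_d = ωₙ√(1−ζ²) = √(ωₙ² − (ζωₙ)²) = √(15 − 2²) = √11 ≈ 3.317 rad/s.

ω_d ≈ 3.317 rad/s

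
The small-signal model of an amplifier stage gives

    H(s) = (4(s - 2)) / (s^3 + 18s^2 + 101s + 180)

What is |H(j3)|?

|H(j3)| ≈ 0.05214

Substitute s = j3: numerator = -8 + j12, denominator = 18 + j276.
|H(j3)| = |-8 + j12| / |18 + j276| = 14.422 / 276.59 ≈ 0.05214.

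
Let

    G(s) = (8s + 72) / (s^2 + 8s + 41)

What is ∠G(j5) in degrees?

∠G(j5) ≈ -39.14°

At s = j5: numerator = 72 + j40, denominator = 16 + j40.
∠G = ∠num − ∠den = 29.055° − (68.199°) = -39.14°.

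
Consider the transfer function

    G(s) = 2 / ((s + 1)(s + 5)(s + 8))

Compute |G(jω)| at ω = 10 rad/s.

|G(j10)| ≈ 0.001390

Substitute s = j10: numerator = 2, denominator = -1360 - j470.
|G(j10)| = |2| / |-1360 - j470| = 2 / 1438.9 ≈ 0.001390.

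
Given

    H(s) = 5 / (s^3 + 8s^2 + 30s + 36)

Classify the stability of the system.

The denominator s^3 + 8s^2 + 30s + 36 factors as (s^2 + 6s + 18)(s + 2), giving poles at s = -3 ± 3j, -2.
Since all poles lie strictly in the left half-plane, the system is stable.

stable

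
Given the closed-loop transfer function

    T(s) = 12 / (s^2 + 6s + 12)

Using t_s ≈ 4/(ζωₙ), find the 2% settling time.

Comparing s^2 + 6s + 12 to s^2 + 2ζωₙs + ωₙ²: ωₙ = √12 ≈ 3.464 rad/s and ζ = 6/(2·√12) ≈ 0.8660.
ζωₙ = 6/2 = 3, so t_s ≈ 4/(ζωₙ) = 4/3 ≈ 1.333 s.

t_s ≈ 1.333 s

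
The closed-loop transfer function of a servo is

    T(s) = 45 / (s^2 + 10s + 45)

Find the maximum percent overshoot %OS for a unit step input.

%OS ≈ 2.98%

Comparing s^2 + 10s + 45 to s^2 + 2ζωₙs + ωₙ²: ωₙ = √45 ≈ 6.708 rad/s and ζ = 10/(2·√45) ≈ 0.7454.
%OS = 100·exp(−πζ/√(1−ζ²)) = 100·exp(−π·0.7454/√(1−0.7454²)) ≈ 2.98%.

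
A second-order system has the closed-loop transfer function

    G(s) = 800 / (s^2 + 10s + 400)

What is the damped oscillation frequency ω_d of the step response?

ω_d ≈ 19.36 rad/s

Comparing s^2 + 10s + 400 to s^2 + 2ζωₙs + ωₙ²: ωₙ = 20 rad/s and ζ = 10/(2·20) = 0.25.
ζωₙ = 10/2 = 5, so ω_d = ωₙ√(1−ζ²) = √(ωₙ² − (ζωₙ)²) = √(400 − 5²) = √375 ≈ 19.36 rad/s.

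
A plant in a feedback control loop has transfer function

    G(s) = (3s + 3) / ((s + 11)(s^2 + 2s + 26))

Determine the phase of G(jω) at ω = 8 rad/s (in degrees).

∠G(j8) ≈ -110.3°

At s = j8: numerator = 3 + j24, denominator = -546 - j128.
∠G = ∠num − ∠den = 82.875° − (-166.81°) = 249.7°, which wraps to -110.3°.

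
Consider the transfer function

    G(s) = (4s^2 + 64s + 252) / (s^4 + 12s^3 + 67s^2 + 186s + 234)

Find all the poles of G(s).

s = -3 + 2j, -3 - 2j, -3 + 3j, -3 - 3j

The poles are the roots of the denominator s^4 + 12s^3 + 67s^2 + 186s + 234 = 0.
No real roots exist; factor into two real quadratics: (s^2 + 6s + 13)(s^2 + 6s + 18) = 0.
Each quadratic gives a conjugate pair via the quadratic formula.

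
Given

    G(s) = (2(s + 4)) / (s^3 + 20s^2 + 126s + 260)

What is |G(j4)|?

Substitute s = j4: numerator = 8 + j8, denominator = -60 + j440.
|G(j4)| = |8 + j8| / |-60 + j440| = 11.314 / 444.07 ≈ 0.02548.

|G(j4)| ≈ 0.02548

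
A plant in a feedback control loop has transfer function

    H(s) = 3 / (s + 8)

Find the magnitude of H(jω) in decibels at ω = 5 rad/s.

|H(j5)|_dB ≈ -9.95 dB

Substitute s = j5: numerator = 3, denominator = 8 + j5.
|H(j5)| = |3| / |8 + j5| = 3 / 9.4340 ≈ 0.3180.
In decibels: 20·log₁₀(0.3180) ≈ -9.95 dB.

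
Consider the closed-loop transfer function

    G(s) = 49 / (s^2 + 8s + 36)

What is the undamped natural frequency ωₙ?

ωₙ = 6 rad/s

Compare the denominator to the standard form s^2 + 2ζωₙs + ωₙ².
ωₙ² = 36, so ωₙ = 6 rad/s.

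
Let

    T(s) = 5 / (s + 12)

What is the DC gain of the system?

T(0) = 5/12 ≈ 0.4167

Set s = 0: T(0) = (5) / (12) = 5/12.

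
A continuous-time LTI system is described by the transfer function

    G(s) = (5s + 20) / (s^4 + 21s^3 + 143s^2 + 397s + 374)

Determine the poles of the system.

s = -4 + j, -4 - j, -2, -11

The poles are the roots of the denominator s^4 + 21s^3 + 143s^2 + 397s + 374 = 0.
Trying s = -2: the polynomial evaluates to 0, so (s + 2) is a factor.
Dividing out leaves s^3 + 19s^2 + 105s + 187 = 0.
This factors further as (s^2 + 8s + 17)(s + 11) = 0.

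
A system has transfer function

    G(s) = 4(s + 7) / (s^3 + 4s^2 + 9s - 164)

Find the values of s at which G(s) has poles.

s = -4 + 5j, -4 - 5j, 4

The poles are the roots of the denominator s^3 + 4s^2 + 9s - 164 = 0.
Trying s = 4: the polynomial evaluates to 0, so (s - 4) is a factor.
Dividing out leaves s^2 + 8s + 41 = 0.
The quadratic formula then gives s = -4 ± 5j.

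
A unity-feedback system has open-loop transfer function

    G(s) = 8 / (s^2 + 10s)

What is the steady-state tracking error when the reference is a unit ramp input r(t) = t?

e_ss = 1.250

G(s) has one pole at the origin.
This is a Type 1 system. Kv = lim_{s→0} s·G(s) = 8/10 = 4/5.
e_ss = 1/Kv = 1/(4/5) = 5/4 ≈ 1.250.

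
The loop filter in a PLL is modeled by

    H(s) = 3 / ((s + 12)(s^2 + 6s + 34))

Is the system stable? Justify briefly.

The poles can be read from the denominator factors: s = -12, -3 ± 5j.
Since all poles lie strictly in the left half-plane, the system is stable.

stable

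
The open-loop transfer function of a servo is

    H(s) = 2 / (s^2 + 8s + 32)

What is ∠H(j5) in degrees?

At s = j5: numerator = 2, denominator = 7 + j40.
∠H = ∠num − ∠den = 0° − (80.074°) = -80.07°.

∠H(j5) ≈ -80.07°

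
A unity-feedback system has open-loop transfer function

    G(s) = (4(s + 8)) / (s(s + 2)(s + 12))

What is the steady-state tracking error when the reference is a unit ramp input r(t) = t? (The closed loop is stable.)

G(s) has one pole at the origin.
This is a Type 1 system. Kv = lim_{s→0} s·G(s) = 32/24 = 4/3.
e_ss = 1/Kv = 1/(4/3) = 3/4 ≈ 0.7500.

e_ss = 0.7500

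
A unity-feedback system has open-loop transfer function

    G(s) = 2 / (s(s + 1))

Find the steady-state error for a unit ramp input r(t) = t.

G(s) has one pole at the origin.
This is a Type 1 system. Kv = lim_{s→0} s·G(s) = 2/1.
e_ss = 1/Kv = 1/(2) = 1/2 ≈ 0.5000.

e_ss = 0.5000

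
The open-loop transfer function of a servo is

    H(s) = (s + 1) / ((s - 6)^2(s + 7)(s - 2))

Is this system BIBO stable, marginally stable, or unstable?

The poles can be read from the denominator factors: s = 6, -7, 6, 2.
Since the pole(s) at s = 6, 6, 2 lie in the right half-plane, the system is unstable.

unstable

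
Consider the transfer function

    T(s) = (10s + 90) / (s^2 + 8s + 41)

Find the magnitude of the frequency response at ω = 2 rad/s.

Substitute s = j2: numerator = 90 + j20, denominator = 37 + j16.
|T(j2)| = |90 + j20| / |37 + j16| = 92.195 / 40.311 ≈ 2.287.

|T(j2)| ≈ 2.287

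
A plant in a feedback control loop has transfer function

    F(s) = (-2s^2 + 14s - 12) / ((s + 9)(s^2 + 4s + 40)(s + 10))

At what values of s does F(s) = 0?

Set the numerator to zero: -2s^2 + 14s - 12 = 0, i.e. -2·(s^2 - 7s + 6) = 0.
Factoring: (s - 6)(s - 1) = 0.

s = 6, 1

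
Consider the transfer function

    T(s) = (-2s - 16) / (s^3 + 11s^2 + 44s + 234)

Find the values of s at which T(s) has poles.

s = -1 + 5j, -1 - 5j, -9

The poles are the roots of the denominator s^3 + 11s^2 + 44s + 234 = 0.
Trying s = -9: the polynomial evaluates to 0, so (s + 9) is a factor.
Dividing out leaves s^2 + 2s + 26 = 0.
The quadratic formula then gives s = -1 ± 5j.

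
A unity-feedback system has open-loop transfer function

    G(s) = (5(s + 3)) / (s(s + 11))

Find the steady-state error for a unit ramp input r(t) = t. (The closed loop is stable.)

e_ss = 0.7333

G(s) has one pole at the origin.
This is a Type 1 system. Kv = lim_{s→0} s·G(s) = 15/11.
e_ss = 1/Kv = 1/(15/11) = 11/15 ≈ 0.7333.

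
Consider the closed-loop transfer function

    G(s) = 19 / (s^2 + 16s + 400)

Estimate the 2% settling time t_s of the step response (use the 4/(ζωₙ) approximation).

Comparing s^2 + 16s + 400 to s^2 + 2ζωₙs + ωₙ²: ωₙ = 20 rad/s and ζ = 16/(2·20) = 0.4.
ζωₙ = 16/2 = 8, so t_s ≈ 4/(ζωₙ) = 4/8 = 0.5000 s.

t_s ≈ 0.5000 s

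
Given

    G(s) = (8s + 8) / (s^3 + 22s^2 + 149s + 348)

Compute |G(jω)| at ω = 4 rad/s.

Substitute s = j4: numerator = 8 + j32, denominator = -4 + j532.
|G(j4)| = |8 + j32| / |-4 + j532| = 32.985 / 532.02 ≈ 0.06200.

|G(j4)| ≈ 0.06200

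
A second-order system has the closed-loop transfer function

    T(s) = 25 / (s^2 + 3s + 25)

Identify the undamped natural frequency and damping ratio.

ωₙ = 5 rad/s, ζ = 0.3

Compare the denominator to the standard form s^2 + 2ζωₙs + ωₙ².
ωₙ² = 25, so ωₙ = 5 rad/s.
2ζωₙ = 3, so ζ = 3/(2·5) = 0.3.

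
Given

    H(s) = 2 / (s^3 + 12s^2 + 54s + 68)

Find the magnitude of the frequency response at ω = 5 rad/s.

|H(j5)| ≈ 0.007310

Substitute s = j5: numerator = 2, denominator = -232 + j145.
|H(j5)| = |2| / |-232 + j145| = 2 / 273.59 ≈ 0.007310.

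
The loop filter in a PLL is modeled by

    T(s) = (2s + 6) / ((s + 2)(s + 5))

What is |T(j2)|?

|T(j2)| ≈ 0.4734

Substitute s = j2: numerator = 6 + j4, denominator = 6 + j14.
|T(j2)| = |6 + j4| / |6 + j14| = 7.2111 / 15.232 ≈ 0.4734.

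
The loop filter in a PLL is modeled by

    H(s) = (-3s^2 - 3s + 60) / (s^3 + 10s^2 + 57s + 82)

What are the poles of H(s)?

s = -4 ± 5j, -2

The poles are the roots of the denominator s^3 + 10s^2 + 57s + 82 = 0.
Trying s = -2: the polynomial evaluates to 0, so (s + 2) is a factor.
Dividing out leaves s^2 + 8s + 41 = 0.
The quadratic formula then gives s = -4 ± 5j.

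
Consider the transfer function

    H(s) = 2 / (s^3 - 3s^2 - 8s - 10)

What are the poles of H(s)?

The poles are the roots of the denominator s^3 - 3s^2 - 8s - 10 = 0.
Trying s = 5: the polynomial evaluates to 0, so (s - 5) is a factor.
Dividing out leaves s^2 + 2s + 2 = 0.
The quadratic formula then gives s = -1 ± 1j.

s = -1 ± j, 5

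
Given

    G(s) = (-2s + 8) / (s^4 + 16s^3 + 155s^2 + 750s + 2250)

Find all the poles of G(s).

The poles are the roots of the denominator s^4 + 16s^3 + 155s^2 + 750s + 2250 = 0.
No real roots exist; factor into two real quadratics: (s^2 + 10s + 50)(s^2 + 6s + 45) = 0.
Each quadratic gives a conjugate pair via the quadratic formula.

s = -5 + 5j, -5 - 5j, -3 + 6j, -3 - 6j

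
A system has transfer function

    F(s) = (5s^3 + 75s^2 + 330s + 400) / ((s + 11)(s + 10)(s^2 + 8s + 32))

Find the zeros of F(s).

s = -5, -2, -8

Set the numerator to zero: 5s^3 + 75s^2 + 330s + 400 = 0, i.e. 5·(s^3 + 15s^2 + 66s + 80) = 0.
Factoring: (s + 5)(s + 2)(s + 8) = 0.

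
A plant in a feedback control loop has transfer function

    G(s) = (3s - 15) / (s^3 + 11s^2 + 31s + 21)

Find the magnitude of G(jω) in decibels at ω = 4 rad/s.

Substitute s = j4: numerator = -15 + j12, denominator = -155 + j60.
|G(j4)| = |-15 + j12| / |-155 + j60| = 19.209 / 166.21 ≈ 0.1156.
In decibels: 20·log₁₀(0.1156) ≈ -18.7 dB.

|G(j4)|_dB ≈ -18.7 dB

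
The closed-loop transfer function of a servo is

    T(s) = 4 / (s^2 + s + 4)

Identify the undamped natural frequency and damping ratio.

ωₙ = 2 rad/s, ζ = 0.25

Compare the denominator to the standard form s^2 + 2ζωₙs + ωₙ².
ωₙ² = 4, so ωₙ = 2 rad/s.
2ζωₙ = 1, so ζ = 1/(2·2) = 0.25.
With ζ = 0.25 the response is underdamped.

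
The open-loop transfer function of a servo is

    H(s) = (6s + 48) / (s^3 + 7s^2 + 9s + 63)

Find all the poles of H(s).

s = 3j, -3j, -7

The poles are the roots of the denominator s^3 + 7s^2 + 9s + 63 = 0.
Trying s = -7: the polynomial evaluates to 0, so (s + 7) is a factor.
Dividing out leaves s^2 + 9 = 0.
The quadratic formula then gives s = 0 ± 3j.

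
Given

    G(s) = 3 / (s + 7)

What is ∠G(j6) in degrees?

At s = j6: numerator = 3, denominator = 7 + j6.
∠G = ∠num − ∠den = 0° − (40.601°) = -40.60°.

∠G(j6) ≈ -40.60°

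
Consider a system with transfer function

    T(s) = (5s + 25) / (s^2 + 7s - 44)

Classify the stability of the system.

The denominator s^2 + 7s - 44 factors as (s + 11)(s - 4), giving poles at s = -11, 4.
Since the pole(s) at s = 4 lie in the right half-plane, the system is unstable.

unstable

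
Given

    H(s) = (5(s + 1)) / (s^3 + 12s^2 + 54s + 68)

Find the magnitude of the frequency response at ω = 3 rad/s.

Substitute s = j3: numerator = 5 + j15, denominator = -40 + j135.
|H(j3)| = |5 + j15| / |-40 + j135| = 15.811 / 140.80 ≈ 0.1123.

|H(j3)| ≈ 0.1123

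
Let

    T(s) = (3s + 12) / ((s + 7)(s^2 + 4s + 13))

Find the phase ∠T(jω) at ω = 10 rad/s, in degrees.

At s = j10: numerator = 12 + j30, denominator = -1009 - j590.
∠T = ∠num − ∠den = 68.199° − (-149.68°) = 217.9°, which wraps to -142.1°.

∠T(j10) ≈ -142.1°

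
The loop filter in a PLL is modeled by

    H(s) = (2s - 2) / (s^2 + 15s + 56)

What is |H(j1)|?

Substitute s = j1: numerator = -2 + j2, denominator = 55 + j15.
|H(j1)| = |-2 + j2| / |55 + j15| = 2.8284 / 57.009 ≈ 0.04961.

|H(j1)| ≈ 0.04961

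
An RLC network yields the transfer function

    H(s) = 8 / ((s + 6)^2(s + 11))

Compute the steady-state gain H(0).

H(0) = 2/99 ≈ 0.02020

At s = 0 each factor (s + a) contributes a and each (s^2 + bs + c) contributes c.
H(0) = 8·1 / ((6) · (6) · (11)) = 8/396 = 2/99.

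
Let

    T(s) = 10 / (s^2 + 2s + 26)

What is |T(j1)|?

|T(j1)| ≈ 0.3987

Substitute s = j1: numerator = 10, denominator = 25 + j2.
|T(j1)| = |10| / |25 + j2| = 10 / 25.080 ≈ 0.3987.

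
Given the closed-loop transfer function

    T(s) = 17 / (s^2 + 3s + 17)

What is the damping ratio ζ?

ζ ≈ 0.3638

Compare the denominator to the standard form s^2 + 2ζωₙs + ωₙ².
ωₙ² = 17, so ωₙ = √17 ≈ 4.123 rad/s.
2ζωₙ = 3, so ζ = 3/(2·√17) ≈ 0.3638.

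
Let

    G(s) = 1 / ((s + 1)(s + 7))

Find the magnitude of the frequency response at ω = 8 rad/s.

|G(j8)| ≈ 0.01167

Substitute s = j8: numerator = 1, denominator = -57 + j64.
|G(j8)| = |1| / |-57 + j64| = 1 / 85.703 ≈ 0.01167.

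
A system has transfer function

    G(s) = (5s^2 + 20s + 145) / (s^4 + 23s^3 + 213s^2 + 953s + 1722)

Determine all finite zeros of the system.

Set the numerator to zero: 5s^2 + 20s + 145 = 0, i.e. 5·(s^2 + 4s + 29) = 0.
Factoring: (s^2 + 4s + 29) = 0.

s = -2 ± 5j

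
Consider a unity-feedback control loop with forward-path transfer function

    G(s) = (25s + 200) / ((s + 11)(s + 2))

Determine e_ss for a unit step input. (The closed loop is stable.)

G(s) has no poles at the origin.
This is a Type 0 system. Kp = lim_{s→0} G(s) = 200/22 = 100/11.
e_ss = 1/(1 + Kp) = 1/(1 + 100/11) = 11/111 ≈ 0.09910.

e_ss = 0.09910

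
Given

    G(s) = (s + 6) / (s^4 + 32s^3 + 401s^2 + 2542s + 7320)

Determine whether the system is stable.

stable

The denominator s^4 + 32s^3 + 401s^2 + 2542s + 7320 factors as (s + 10)(s^2 + 10s + 61)(s + 12), giving poles at s = -10, -5 + 6j, -5 - 6j, -12.
Since all poles lie strictly in the left half-plane, the system is stable.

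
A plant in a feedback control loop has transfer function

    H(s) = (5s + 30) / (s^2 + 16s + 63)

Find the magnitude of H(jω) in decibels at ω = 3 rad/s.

|H(j3)|_dB ≈ -6.67 dB

Substitute s = j3: numerator = 30 + j15, denominator = 54 + j48.
|H(j3)| = |30 + j15| / |54 + j48| = 33.541 / 72.250 ≈ 0.4642.
In decibels: 20·log₁₀(0.4642) ≈ -6.67 dB.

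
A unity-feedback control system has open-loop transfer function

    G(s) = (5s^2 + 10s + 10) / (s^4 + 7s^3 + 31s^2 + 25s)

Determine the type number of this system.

Type 1

Factor s from the denominator: s^4 + 7s^3 + 31s^2 + 25s = s·(s^3 + 7s^2 + 31s + 25).
There is 1 pole at the origin, so the system is Type 1.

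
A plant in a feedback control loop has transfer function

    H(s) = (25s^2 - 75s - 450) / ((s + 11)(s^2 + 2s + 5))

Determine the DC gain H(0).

H(0) = -90/11 ≈ -8.182

Set s = 0: H(0) = (-450) / (55) = -90/11.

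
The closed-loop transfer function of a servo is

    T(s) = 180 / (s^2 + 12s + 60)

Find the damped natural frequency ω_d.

ω_d ≈ 4.899 rad/s

Comparing s^2 + 12s + 60 to s^2 + 2ζωₙs + ωₙ²: ωₙ = √60 ≈ 7.746 rad/s and ζ = 12/(2·√60) ≈ 0.7746.
ζωₙ = 12/2 = 6, so ω_d = ωₙ√(1−ζ²) = √(ωₙ² − (ζωₙ)²) = √(60 − 6²) = √24 ≈ 4.899 rad/s.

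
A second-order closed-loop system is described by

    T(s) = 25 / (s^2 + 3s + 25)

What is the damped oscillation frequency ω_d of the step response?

Comparing s^2 + 3s + 25 to s^2 + 2ζωₙs + ωₙ²: ωₙ = 5 rad/s and ζ = 3/(2·5) = 0.3.
ζωₙ = 3/2 = 1.5, so ω_d = ωₙ√(1−ζ²) = √(ωₙ² − (ζωₙ)²) = √(25 − 1.5²) = √22.75 ≈ 4.770 rad/s.

ω_d ≈ 4.770 rad/s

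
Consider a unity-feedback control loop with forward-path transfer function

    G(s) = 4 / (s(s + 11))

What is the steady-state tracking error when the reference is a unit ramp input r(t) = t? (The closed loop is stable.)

G(s) has one pole at the origin.
This is a Type 1 system. Kv = lim_{s→0} s·G(s) = 4/11.
e_ss = 1/Kv = 1/(4/11) = 11/4 ≈ 2.750.

e_ss = 2.750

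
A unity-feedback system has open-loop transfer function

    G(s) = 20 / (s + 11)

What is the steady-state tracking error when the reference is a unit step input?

G(s) has no poles at the origin.
This is a Type 0 system. Kp = lim_{s→0} G(s) = 20/11.
e_ss = 1/(1 + Kp) = 1/(1 + 20/11) = 11/31 ≈ 0.3548.

e_ss = 0.3548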